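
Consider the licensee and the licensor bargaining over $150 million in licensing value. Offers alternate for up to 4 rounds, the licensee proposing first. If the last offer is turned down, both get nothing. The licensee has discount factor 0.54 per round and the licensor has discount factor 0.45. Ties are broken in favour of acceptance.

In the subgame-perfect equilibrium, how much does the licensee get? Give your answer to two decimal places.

Round 4 (the licensor proposes): the licensee will accept anything ≥ 0, so the licensor offers 0 and keeps 150.
Round 3 (the licensee proposes): the licensor can get 150 next round, worth 0.45 × 150 = 67.5 now, so the licensee offers 67.5, keeping 82.5.
Round 2 (the licensor proposes): the licensee can get 82.5 next round, worth 0.54 × 82.5 = 44.55 now; the licensor offers that and keeps 105.45.
Round 1 (the licensee proposes): the licensor can get 105.45 next round, worth 0.45 × 105.45 = 47.4525 now; the licensee offers that and keeps 102.5475.

102.55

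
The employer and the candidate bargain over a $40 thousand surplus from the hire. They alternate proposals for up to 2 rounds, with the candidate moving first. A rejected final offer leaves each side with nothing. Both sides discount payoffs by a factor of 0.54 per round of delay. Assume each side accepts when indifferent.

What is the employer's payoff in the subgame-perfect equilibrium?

21.6

Round 2 (the employer proposes): the candidate will accept anything ≥ 0, so the employer offers 0 and keeps 40.
Round 1 (the candidate proposes): the employer can get 40 next round, worth 0.54 × 40 = 21.6 now; the candidate offers that and keeps 18.4.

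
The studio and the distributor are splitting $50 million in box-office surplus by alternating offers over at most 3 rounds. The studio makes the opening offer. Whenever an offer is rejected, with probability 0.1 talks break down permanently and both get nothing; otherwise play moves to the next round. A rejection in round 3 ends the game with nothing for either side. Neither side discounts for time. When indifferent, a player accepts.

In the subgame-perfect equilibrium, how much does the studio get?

By backward induction:
Round 3 (the studio proposes): the distributor will accept anything ≥ 0, so the studio offers 0 and keeps 50.
Round 2 (the distributor proposes): rejecting gives the studio an expected 0.9 × 50 = 45, so the distributor offers 45, keeping 5.
Round 1 (the studio proposes): rejecting gives the distributor an expected 0.9 × 5 = 4.5. The studio offers 4.5 and keeps 50 − 4.5 = 45.5.

45.5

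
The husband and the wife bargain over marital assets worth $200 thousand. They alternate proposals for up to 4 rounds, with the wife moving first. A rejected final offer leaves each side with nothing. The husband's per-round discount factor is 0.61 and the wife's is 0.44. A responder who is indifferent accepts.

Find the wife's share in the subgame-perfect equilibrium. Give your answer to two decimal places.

98.94

Work backward from the last round.
Round 4 (the husband proposes): the wife will accept anything ≥ 0, so the husband offers 0 and keeps 200.
Round 3 (the wife proposes): the husband can get 200 next round, worth 0.61 × 200 = 122 now. The wife offers 122 and keeps 200 − 122 = 78.
Round 2 (the husband proposes): the wife can get 78 next round, worth 0.44 × 78 = 34.32 now. The husband offers 34.32 and keeps 200 − 34.32 = 165.68.
Round 1 (the wife proposes): the husband can get 165.68 next round, worth 0.61 × 165.68 = 101.0648 now. The wife offers 101.0648 and keeps 200 − 101.0648 = 98.9352.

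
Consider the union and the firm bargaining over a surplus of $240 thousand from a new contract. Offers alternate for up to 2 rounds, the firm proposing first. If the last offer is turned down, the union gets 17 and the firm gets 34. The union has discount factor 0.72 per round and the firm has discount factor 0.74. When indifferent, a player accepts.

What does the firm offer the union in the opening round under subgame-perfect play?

148.32

Round 2 (the union proposes): the firm gets 34 if talks fail, so the union offers 34 and keeps 206.
Round 1 (the firm proposes): the union can get 206 next round, worth 0.72 × 206 = 148.32 now. The firm offers 148.32 and keeps 240 − 148.32 = 91.68.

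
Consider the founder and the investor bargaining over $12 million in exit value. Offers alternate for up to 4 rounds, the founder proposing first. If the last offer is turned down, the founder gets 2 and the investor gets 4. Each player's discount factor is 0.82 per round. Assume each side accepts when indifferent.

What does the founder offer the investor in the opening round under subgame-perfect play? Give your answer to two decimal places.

By backward induction:
Round 4 (the investor proposes): the founder gets 2 if talks fail, so the investor offers 2 and keeps 10.
Round 3 (the founder proposes): the investor can get 10 next round, worth 0.82 × 10 = 8.2 now, so the founder offers 8.2, keeping 3.8.
Round 2 (the investor proposes): the founder can get 3.8 next round, worth 0.82 × 3.8 = 3.116 now, so the investor offers 3.116, keeping 8.884.
Round 1 (the founder proposes): the investor can get 8.884 next round, worth 0.82 × 8.884 = 7.28488 now; the founder offers that and keeps 4.71512.

7.28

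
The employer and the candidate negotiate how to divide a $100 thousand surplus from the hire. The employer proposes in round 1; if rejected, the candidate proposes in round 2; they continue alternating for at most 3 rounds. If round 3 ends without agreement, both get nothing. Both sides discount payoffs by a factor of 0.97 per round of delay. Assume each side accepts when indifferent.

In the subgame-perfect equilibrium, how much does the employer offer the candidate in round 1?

2.91

Round 3 (the employer proposes): rejection yields 0 for the candidate; the employer offers 0 and keeps 100.
Round 2 (the candidate proposes): the employer can get 100 next round, worth 0.97 × 100 = 97 now. The candidate offers 97 and keeps 100 − 97 = 3.
Round 1 (the employer proposes): the candidate can get 3 next round, worth 0.97 × 3 = 2.91 now. The employer offers 2.91 and keeps 100 − 2.91 = 97.09.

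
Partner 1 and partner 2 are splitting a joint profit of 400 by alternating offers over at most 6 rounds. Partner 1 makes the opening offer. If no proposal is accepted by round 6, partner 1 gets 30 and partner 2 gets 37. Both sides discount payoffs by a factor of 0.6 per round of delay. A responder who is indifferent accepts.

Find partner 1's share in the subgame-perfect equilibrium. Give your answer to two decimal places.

Round 6 (partner 2 proposes): partner 1 gets 30 if talks fail, so partner 2 offers 30 and keeps 370.
Round 5 (partner 1 proposes): partner 2 can get 370 next round, worth 0.6 × 370 = 222 now; partner 1 offers that and keeps 178.
Round 4 (partner 2 proposes): partner 1 can get 178 next round, worth 0.6 × 178 = 106.8 now; partner 2 offers that and keeps 293.2.
Round 3 (partner 1 proposes): partner 2 can get 293.2 next round, worth 0.6 × 293.2 = 175.92 now; partner 1 offers that and keeps 224.08.
Round 2 (partner 2 proposes): partner 1 can get 224.08 next round, worth 0.6 × 224.08 = 134.448 now; partner 2 offers that and keeps 265.552.
Round 1 (partner 1 proposes): partner 2 can get 265.552 next round, worth 0.6 × 265.552 = 159.3312 now; partner 1 offers that and keeps 240.6688.

240.67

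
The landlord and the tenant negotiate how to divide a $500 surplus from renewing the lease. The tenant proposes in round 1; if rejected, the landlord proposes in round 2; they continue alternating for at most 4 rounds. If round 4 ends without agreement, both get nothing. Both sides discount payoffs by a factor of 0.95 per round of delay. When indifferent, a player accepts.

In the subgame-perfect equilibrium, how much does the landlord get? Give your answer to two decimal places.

452.44

Round 4 (the landlord proposes): the tenant will accept anything ≥ 0, so the landlord offers 0 and keeps 500.
Round 3 (the tenant proposes): the landlord can get 500 next round, worth 0.95 × 500 = 475 now; the tenant offers that and keeps 25.
Round 2 (the landlord proposes): the tenant can get 25 next round, worth 0.95 × 25 = 23.75 now; the landlord offers that and keeps 476.25.
Round 1 (the tenant proposes): the landlord can get 476.25 next round, worth 0.95 × 476.25 = 452.4375 now; the tenant offers that and keeps 47.5625.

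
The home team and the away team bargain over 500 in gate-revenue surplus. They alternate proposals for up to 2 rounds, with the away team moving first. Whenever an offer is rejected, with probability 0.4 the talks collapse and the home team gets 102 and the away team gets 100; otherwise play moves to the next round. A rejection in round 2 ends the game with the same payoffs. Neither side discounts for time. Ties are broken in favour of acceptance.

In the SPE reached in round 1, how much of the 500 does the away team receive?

219.2

By backward induction:
Round 2 (the home team proposes): the away team gets 100 if talks fail, so the home team offers 100 and keeps 400.
Round 1 (the away team proposes): rejecting gives the home team an expected 0.6 × 400 + 0.4 × 102 = 280.8; the away team offers that and keeps 219.2.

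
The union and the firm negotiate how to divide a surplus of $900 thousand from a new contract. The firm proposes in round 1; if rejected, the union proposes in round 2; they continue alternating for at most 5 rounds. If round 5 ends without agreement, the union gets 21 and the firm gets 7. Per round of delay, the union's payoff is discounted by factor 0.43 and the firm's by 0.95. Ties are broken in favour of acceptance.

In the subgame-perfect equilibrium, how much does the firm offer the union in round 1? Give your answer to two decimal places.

30.76

Solve by backward induction from round 5.
Round 5 (the firm proposes): the union gets 21 if talks fail, so the firm offers 21 and keeps 879.
Round 4 (the union proposes): the firm can get 879 next round, worth 0.95 × 879 = 835.05 now. The union offers 835.05 and keeps 900 − 835.05 = 64.95.
Round 3 (the firm proposes): the union can get 64.95 next round, worth 0.43 × 64.95 = 27.9285 now; the firm offers that and keeps 872.0715.
Round 2 (the union proposes): the firm can get 872.0715 next round, worth 0.95 × 872.0715 = 828.467925 now; the union offers that and keeps 71.532075.
Round 1 (the firm proposes): the union can get 71.532075 next round, worth 0.43 × 71.532075 = 30.75879225 now, so the firm offers 30.75879225, keeping 869.24120775.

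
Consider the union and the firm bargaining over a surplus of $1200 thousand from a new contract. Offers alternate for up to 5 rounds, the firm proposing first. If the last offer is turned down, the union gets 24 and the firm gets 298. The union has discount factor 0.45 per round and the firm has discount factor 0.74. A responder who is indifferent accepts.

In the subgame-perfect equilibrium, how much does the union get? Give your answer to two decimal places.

Round 5 (the firm proposes): the union gets 24 if talks fail, so the firm offers 24 and keeps 1176.
Round 4 (the union proposes): the firm can get 1176 next round, worth 0.74 × 1176 = 870.24 now, so the union offers 870.24, keeping 329.76.
Round 3 (the firm proposes): the union can get 329.76 next round, worth 0.45 × 329.76 = 148.392 now, so the firm offers 148.392, keeping 1051.608.
Round 2 (the union proposes): the firm can get 1051.608 next round, worth 0.74 × 1051.608 = 778.18992 now, so the union offers 778.18992, keeping 421.81008.
Round 1 (the firm proposes): the union can get 421.81008 next round, worth 0.45 × 421.81008 = 189.814536 now; the firm offers that and keeps 1010.185464.

189.81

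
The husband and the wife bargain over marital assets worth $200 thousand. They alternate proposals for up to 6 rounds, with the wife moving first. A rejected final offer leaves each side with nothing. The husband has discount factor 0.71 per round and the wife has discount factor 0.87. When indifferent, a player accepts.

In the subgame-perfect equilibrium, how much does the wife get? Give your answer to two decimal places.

Round 6 (the husband proposes): the wife will accept anything ≥ 0, so the husband offers 0 and keeps 200.
Round 5 (the wife proposes): the husband can get 200 next round, worth 0.71 × 200 = 142 now. The wife offers 142 and keeps 200 − 142 = 58.
Round 4 (the husband proposes): the wife can get 58 next round, worth 0.87 × 58 = 50.46 now; the husband offers that and keeps 149.54.
Round 3 (the wife proposes): the husband can get 149.54 next round, worth 0.71 × 149.54 = 106.1734 now. The wife offers 106.1734 and keeps 200 − 106.1734 = 93.8266.
Round 2 (the husband proposes): the wife can get 93.8266 next round, worth 0.87 × 93.8266 = 81.629142 now; the husband offers that and keeps 118.370858.
Round 1 (the wife proposes): the husband can get 118.370858 next round, worth 0.71 × 118.370858 = 84.04330918 now. The wife offers 84.04330918 and keeps 200 − 84.04330918 = 115.95669082.

115.96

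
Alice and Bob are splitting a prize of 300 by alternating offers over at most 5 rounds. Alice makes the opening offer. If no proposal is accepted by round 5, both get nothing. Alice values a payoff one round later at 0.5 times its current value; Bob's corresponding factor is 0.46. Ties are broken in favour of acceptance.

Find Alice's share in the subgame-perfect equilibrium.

215.13

Round 5 (Alice proposes): rejection yields 0 for Bob; Alice offers 0 and keeps 300.
Round 4 (Bob proposes): Alice can get 300 next round, worth 0.5 × 300 = 150 now. Bob offers 150 and keeps 300 − 150 = 150.
Round 3 (Alice proposes): Bob can get 150 next round, worth 0.46 × 150 = 69 now, so Alice offers 69, keeping 231.
Round 2 (Bob proposes): Alice can get 231 next round, worth 0.5 × 231 = 115.5 now, so Bob offers 115.5, keeping 184.5.
Round 1 (Alice proposes): Bob can get 184.5 next round, worth 0.46 × 184.5 = 84.87 now; Alice offers that and keeps 215.13.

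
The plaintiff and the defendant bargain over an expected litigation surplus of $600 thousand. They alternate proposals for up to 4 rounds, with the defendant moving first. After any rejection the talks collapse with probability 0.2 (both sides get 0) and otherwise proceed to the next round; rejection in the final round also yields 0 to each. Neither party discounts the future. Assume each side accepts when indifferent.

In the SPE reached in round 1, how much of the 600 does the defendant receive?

196.8

By backward induction:
Round 4 (the plaintiff proposes): the defendant will accept anything ≥ 0, so the plaintiff offers 0 and keeps 600.
Round 3 (the defendant proposes): rejecting gives the plaintiff an expected 0.8 × 600 = 480. The defendant offers 480 and keeps 600 − 480 = 120.
Round 2 (the plaintiff proposes): rejecting gives the defendant an expected 0.8 × 120 = 96, so the plaintiff offers 96, keeping 504.
Round 1 (the defendant proposes): rejecting gives the plaintiff an expected 0.8 × 504 = 403.2. The defendant offers 403.2 and keeps 600 − 403.2 = 196.8.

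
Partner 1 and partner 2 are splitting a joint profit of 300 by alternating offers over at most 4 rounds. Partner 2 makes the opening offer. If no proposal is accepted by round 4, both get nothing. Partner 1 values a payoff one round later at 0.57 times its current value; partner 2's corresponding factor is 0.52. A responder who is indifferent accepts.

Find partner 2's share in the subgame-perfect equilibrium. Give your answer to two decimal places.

167.24

Round 4 (partner 1 proposes): partner 2 will accept anything ≥ 0, so partner 1 offers 0 and keeps 300.
Round 3 (partner 2 proposes): partner 1 can get 300 next round, worth 0.57 × 300 = 171 now. Partner 2 offers 171 and keeps 300 − 171 = 129.
Round 2 (partner 1 proposes): partner 2 can get 129 next round, worth 0.52 × 129 = 67.08 now, so partner 1 offers 67.08, keeping 232.92.
Round 1 (partner 2 proposes): partner 1 can get 232.92 next round, worth 0.57 × 232.92 = 132.7644 now. Partner 2 offers 132.7644 and keeps 300 − 132.7644 = 167.2356.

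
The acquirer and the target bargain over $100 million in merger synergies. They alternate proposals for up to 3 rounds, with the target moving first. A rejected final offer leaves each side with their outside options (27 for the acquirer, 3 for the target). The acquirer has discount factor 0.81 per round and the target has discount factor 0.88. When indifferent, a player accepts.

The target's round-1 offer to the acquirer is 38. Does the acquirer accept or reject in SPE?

Work out the acquirer's continuation value if the offer is rejected.
Round 3 (the target proposes): the acquirer gets 27 if talks fail, so the target offers 27 and keeps 73.
Round 2 (the acquirer proposes): the target can get 73 next round, worth 0.88 × 73 = 64.24 now; the acquirer offers that and keeps 35.76.
So by rejecting in round 1, the acquirer gets 35.76 next round, worth 0.81 × 35.76 = 28.9656 now.
Offer 38 ≥ 28.9656, so the acquirer accepts.

Accept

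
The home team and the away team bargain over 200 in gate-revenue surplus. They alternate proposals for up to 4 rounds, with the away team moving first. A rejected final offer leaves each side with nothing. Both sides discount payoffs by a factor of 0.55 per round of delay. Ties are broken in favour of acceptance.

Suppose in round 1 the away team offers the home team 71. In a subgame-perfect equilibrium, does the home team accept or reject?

Work out the home team's continuation value if the offer is rejected.
Round 4 (the home team proposes): the away team will accept anything ≥ 0, so the home team offers 0 and keeps 200.
Round 3 (the away team proposes): the home team can get 200 next round, worth 0.55 × 200 = 110 now; the away team offers that and keeps 90.
Round 2 (the home team proposes): the away team can get 90 next round, worth 0.55 × 90 = 49.5 now; the home team offers that and keeps 150.5.
So by rejecting in round 1, the home team gets 150.5 next round, worth 0.55 × 150.5 = 82.775 now.
Offer 71 < 82.775, so the home team rejects.

Reject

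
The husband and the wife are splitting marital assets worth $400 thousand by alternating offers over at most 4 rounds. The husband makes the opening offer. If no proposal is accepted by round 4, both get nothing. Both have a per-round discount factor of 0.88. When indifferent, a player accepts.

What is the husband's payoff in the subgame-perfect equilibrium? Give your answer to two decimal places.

Solve by backward induction from round 4.
Round 4 (the wife proposes): rejection yields 0 for the husband; the wife offers 0 and keeps 400.
Round 3 (the husband proposes): the wife can get 400 next round, worth 0.88 × 400 = 352 now, so the husband offers 352, keeping 48.
Round 2 (the wife proposes): the husband can get 48 next round, worth 0.88 × 48 = 42.24 now, so the wife offers 42.24, keeping 357.76.
Round 1 (the husband proposes): the wife can get 357.76 next round, worth 0.88 × 357.76 = 314.8288 now; the husband offers that and keeps 85.1712.

85.17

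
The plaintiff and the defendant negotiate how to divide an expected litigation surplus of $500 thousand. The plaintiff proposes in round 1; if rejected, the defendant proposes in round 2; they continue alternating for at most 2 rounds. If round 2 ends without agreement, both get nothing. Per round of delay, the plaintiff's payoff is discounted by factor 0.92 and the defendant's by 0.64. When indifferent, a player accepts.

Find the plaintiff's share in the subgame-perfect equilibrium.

180

Round 2 (the defendant proposes): the plaintiff will accept anything ≥ 0, so the defendant offers 0 and keeps 500.
Round 1 (the plaintiff proposes): the defendant can get 500 next round, worth 0.64 × 500 = 320 now. The plaintiff offers 320 and keeps 500 − 320 = 180.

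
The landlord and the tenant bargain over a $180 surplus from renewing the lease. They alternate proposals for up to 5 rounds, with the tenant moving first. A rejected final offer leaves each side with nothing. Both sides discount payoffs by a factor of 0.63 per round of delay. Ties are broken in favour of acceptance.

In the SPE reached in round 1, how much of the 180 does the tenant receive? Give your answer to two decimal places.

Work backward from the last round.
Round 5 (the tenant proposes): rejection yields 0 for the landlord; the tenant offers 0 and keeps 180.
Round 4 (the landlord proposes): the tenant can get 180 next round, worth 0.63 × 180 = 113.4 now, so the landlord offers 113.4, keeping 66.6.
Round 3 (the tenant proposes): the landlord can get 66.6 next round, worth 0.63 × 66.6 = 41.958 now, so the tenant offers 41.958, keeping 138.042.
Round 2 (the landlord proposes): the tenant can get 138.042 next round, worth 0.63 × 138.042 = 86.96646 now; the landlord offers that and keeps 93.03354.
Round 1 (the tenant proposes): the landlord can get 93.03354 next round, worth 0.63 × 93.03354 = 58.6111302 now; the tenant offers that and keeps 121.3888698.

121.39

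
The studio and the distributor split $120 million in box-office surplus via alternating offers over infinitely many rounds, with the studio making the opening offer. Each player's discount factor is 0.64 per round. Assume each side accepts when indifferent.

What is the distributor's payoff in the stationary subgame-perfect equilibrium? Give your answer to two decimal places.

46.83

When the studio proposes, the distributor accepts any offer worth at least 0.64 times what the distributor would get by proposing next round; and vice versa.
This gives x = 120 − 0.64y and y = 120 − 0.64x, where x and y are each side's share when it proposes.
Hence (1 − 0.64·0.64)x = 120(1 − 0.64), i.e. 0.5904·x = 43.2.
x ≈ 73.1707; the distributor's share is 120 − x ≈ 46.8293.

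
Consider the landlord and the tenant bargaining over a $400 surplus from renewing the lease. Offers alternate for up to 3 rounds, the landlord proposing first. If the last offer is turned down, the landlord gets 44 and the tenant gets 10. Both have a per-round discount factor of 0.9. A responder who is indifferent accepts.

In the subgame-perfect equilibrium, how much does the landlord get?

355.9

Round 3 (the landlord proposes): the tenant gets 10 if talks fail, so the landlord offers 10 and keeps 390.
Round 2 (the tenant proposes): the landlord can get 390 next round, worth 0.9 × 390 = 351 now, so the tenant offers 351, keeping 49.
Round 1 (the landlord proposes): the tenant can get 49 next round, worth 0.9 × 49 = 44.1 now. The landlord offers 44.1 and keeps 400 − 44.1 = 355.9.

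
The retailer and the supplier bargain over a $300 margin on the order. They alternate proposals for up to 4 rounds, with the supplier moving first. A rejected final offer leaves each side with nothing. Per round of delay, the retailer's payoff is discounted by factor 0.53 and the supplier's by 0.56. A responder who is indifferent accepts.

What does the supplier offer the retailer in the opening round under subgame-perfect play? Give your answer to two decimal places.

Round 4 (the retailer proposes): rejection yields 0 for the supplier; the retailer offers 0 and keeps 300.
Round 3 (the supplier proposes): the retailer can get 300 next round, worth 0.53 × 300 = 159 now, so the supplier offers 159, keeping 141.
Round 2 (the retailer proposes): the supplier can get 141 next round, worth 0.56 × 141 = 78.96 now. The retailer offers 78.96 and keeps 300 − 78.96 = 221.04.
Round 1 (the supplier proposes): the retailer can get 221.04 next round, worth 0.53 × 221.04 = 117.1512 now. The supplier offers 117.1512 and keeps 300 − 117.1512 = 182.8488.

117.15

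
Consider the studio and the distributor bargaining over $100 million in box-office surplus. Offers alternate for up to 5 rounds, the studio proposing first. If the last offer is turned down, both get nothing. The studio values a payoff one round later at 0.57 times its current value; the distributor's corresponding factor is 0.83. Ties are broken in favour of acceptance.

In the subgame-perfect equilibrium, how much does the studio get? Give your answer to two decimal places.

Round 5 (the studio proposes): the distributor will accept anything ≥ 0, so the studio offers 0 and keeps 100.
Round 4 (the distributor proposes): the studio can get 100 next round, worth 0.57 × 100 = 57 now; the distributor offers that and keeps 43.
Round 3 (the studio proposes): the distributor can get 43 next round, worth 0.83 × 43 = 35.69 now, so the studio offers 35.69, keeping 64.31.
Round 2 (the distributor proposes): the studio can get 64.31 next round, worth 0.57 × 64.31 = 36.6567 now. The distributor offers 36.6567 and keeps 100 − 36.6567 = 63.3433.
Round 1 (the studio proposes): the distributor can get 63.3433 next round, worth 0.83 × 63.3433 = 52.574939 now; the studio offers that and keeps 47.425061.

47.43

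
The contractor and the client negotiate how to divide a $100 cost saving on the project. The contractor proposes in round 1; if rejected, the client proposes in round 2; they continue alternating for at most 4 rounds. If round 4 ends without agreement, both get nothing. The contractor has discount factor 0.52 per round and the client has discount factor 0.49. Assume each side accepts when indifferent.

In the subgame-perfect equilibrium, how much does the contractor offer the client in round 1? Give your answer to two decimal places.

36.01

Round 4 (the client proposes): the contractor will accept anything ≥ 0, so the client offers 0 and keeps 100.
Round 3 (the contractor proposes): the client can get 100 next round, worth 0.49 × 100 = 49 now, so the contractor offers 49, keeping 51.
Round 2 (the client proposes): the contractor can get 51 next round, worth 0.52 × 51 = 26.52 now; the client offers that and keeps 73.48.
Round 1 (the contractor proposes): the client can get 73.48 next round, worth 0.49 × 73.48 = 36.0052 now. The contractor offers 36.0052 and keeps 100 − 36.0052 = 63.9948.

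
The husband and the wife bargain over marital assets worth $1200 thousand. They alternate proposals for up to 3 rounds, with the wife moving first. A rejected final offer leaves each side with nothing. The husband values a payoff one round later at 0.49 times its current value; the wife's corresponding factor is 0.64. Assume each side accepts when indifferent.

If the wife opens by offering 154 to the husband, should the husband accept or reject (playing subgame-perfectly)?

Reject

Round 3 (the wife proposes): rejection yields 0 for the husband; the wife offers 0 and keeps 1200.
Round 2 (the husband proposes): the wife can get 1200 next round, worth 0.64 × 1200 = 768 now, so the husband offers 768, keeping 432.
So by rejecting in round 1, the husband gets 432 next round, worth 0.49 × 432 = 211.68 now.
Offer 154 < 211.68, so the husband rejects.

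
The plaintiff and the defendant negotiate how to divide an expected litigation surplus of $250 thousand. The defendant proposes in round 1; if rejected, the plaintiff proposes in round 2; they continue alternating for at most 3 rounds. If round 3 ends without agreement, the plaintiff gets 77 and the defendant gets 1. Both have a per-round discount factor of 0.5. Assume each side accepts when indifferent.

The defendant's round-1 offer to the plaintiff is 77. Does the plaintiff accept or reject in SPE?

Round 3 (the defendant proposes): the plaintiff gets 77 if talks fail, so the defendant offers 77 and keeps 173.
Round 2 (the plaintiff proposes): the defendant can get 173 next round, worth 0.5 × 173 = 86.5 now, so the plaintiff offers 86.5, keeping 163.5.
So by rejecting in round 1, the plaintiff gets 163.5 next round, worth 0.5 × 163.5 = 81.75 now.
Offer 77 < 81.75, so the plaintiff rejects.

Reject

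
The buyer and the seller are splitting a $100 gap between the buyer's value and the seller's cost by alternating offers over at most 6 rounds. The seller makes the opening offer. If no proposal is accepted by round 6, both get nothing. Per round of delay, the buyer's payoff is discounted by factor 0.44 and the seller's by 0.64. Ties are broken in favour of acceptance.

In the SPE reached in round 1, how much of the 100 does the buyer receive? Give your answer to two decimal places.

23.79

Work backward from the last round.
Round 6 (the buyer proposes): rejection yields 0 for the seller; the buyer offers 0 and keeps 100.
Round 5 (the seller proposes): the buyer can get 100 next round, worth 0.44 × 100 = 44 now, so the seller offers 44, keeping 56.
Round 4 (the buyer proposes): the seller can get 56 next round, worth 0.64 × 56 = 35.84 now, so the buyer offers 35.84, keeping 64.16.
Round 3 (the seller proposes): the buyer can get 64.16 next round, worth 0.44 × 64.16 = 28.2304 now, so the seller offers 28.2304, keeping 71.7696.
Round 2 (the buyer proposes): the seller can get 71.7696 next round, worth 0.64 × 71.7696 = 45.932544 now, so the buyer offers 45.932544, keeping 54.067456.
Round 1 (the seller proposes): the buyer can get 54.067456 next round, worth 0.44 × 54.067456 = 23.78968064 now. The seller offers 23.78968064 and keeps 100 − 23.78968064 = 76.21031936.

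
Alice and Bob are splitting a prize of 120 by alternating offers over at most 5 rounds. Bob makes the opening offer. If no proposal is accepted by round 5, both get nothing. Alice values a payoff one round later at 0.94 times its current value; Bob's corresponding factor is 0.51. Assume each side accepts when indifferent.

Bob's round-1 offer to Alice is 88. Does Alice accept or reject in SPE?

Accept

Round 5 (Bob proposes): Alice will accept anything ≥ 0, so Bob offers 0 and keeps 120.
Round 4 (Alice proposes): Bob can get 120 next round, worth 0.51 × 120 = 61.2 now. Alice offers 61.2 and keeps 120 − 61.2 = 58.8.
Round 3 (Bob proposes): Alice can get 58.8 next round, worth 0.94 × 58.8 = 55.272 now; Bob offers that and keeps 64.728.
Round 2 (Alice proposes): Bob can get 64.728 next round, worth 0.51 × 64.728 = 33.01128 now. Alice offers 33.01128 and keeps 120 − 33.01128 = 86.98872.
So by rejecting in round 1, Alice gets 86.98872 next round, worth 0.94 × 86.98872 = 81.7693968 now.
Offer 88 ≥ 81.7693968, so Alice accepts.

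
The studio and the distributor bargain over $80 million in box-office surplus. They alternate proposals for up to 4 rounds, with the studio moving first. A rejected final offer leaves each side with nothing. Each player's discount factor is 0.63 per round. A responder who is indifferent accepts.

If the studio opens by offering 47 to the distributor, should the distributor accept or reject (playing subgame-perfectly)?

Accept

Round 4 (the distributor proposes): rejection yields 0 for the studio; the distributor offers 0 and keeps 80.
Round 3 (the studio proposes): the distributor can get 80 next round, worth 0.63 × 80 = 50.4 now; the studio offers that and keeps 29.6.
Round 2 (the distributor proposes): the studio can get 29.6 next round, worth 0.63 × 29.6 = 18.648 now, so the distributor offers 18.648, keeping 61.352.
So by rejecting in round 1, the distributor gets 61.352 next round, worth 0.63 × 61.352 = 38.65176 now.
Offer 47 ≥ 38.65176, so the distributor accepts.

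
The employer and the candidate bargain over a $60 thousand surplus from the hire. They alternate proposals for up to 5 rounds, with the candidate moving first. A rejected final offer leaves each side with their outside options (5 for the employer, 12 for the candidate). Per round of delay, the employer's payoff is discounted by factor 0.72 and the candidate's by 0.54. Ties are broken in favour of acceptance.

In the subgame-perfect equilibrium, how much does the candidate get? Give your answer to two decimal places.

Round 5 (the candidate proposes): the employer gets 5 if talks fail, so the candidate offers 5 and keeps 55.
Round 4 (the employer proposes): the candidate can get 55 next round, worth 0.54 × 55 = 29.7 now. The employer offers 29.7 and keeps 60 − 29.7 = 30.3.
Round 3 (the candidate proposes): the employer can get 30.3 next round, worth 0.72 × 30.3 = 21.816 now, so the candidate offers 21.816, keeping 38.184.
Round 2 (the employer proposes): the candidate can get 38.184 next round, worth 0.54 × 38.184 = 20.61936 now, so the employer offers 20.61936, keeping 39.38064.
Round 1 (the candidate proposes): the employer can get 39.38064 next round, worth 0.72 × 39.38064 = 28.3540608 now. The candidate offers 28.3540608 and keeps 60 − 28.3540608 = 31.6459392.

31.65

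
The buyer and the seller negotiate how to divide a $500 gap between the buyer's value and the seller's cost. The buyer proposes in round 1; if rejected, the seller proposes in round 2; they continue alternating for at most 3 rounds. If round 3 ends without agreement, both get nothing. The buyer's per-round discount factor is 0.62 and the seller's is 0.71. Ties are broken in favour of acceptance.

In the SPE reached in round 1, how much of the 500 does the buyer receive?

Round 3 (the buyer proposes): rejection yields 0 for the seller; the buyer offers 0 and keeps 500.
Round 2 (the seller proposes): the buyer can get 500 next round, worth 0.62 × 500 = 310 now; the seller offers that and keeps 190.
Round 1 (the buyer proposes): the seller can get 190 next round, worth 0.71 × 190 = 134.9 now; the buyer offers that and keeps 365.1.

365.1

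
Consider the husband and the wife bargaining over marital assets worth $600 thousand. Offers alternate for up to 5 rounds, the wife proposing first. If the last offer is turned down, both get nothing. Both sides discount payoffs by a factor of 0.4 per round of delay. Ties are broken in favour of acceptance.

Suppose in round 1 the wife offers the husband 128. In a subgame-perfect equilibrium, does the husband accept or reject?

Round 5 (the wife proposes): rejection yields 0 for the husband; the wife offers 0 and keeps 600.
Round 4 (the husband proposes): the wife can get 600 next round, worth 0.4 × 600 = 240 now. The husband offers 240 and keeps 600 − 240 = 360.
Round 3 (the wife proposes): the husband can get 360 next round, worth 0.4 × 360 = 144 now. The wife offers 144 and keeps 600 − 144 = 456.
Round 2 (the husband proposes): the wife can get 456 next round, worth 0.4 × 456 = 182.4 now; the husband offers that and keeps 417.6.
So by rejecting in round 1, the husband gets 417.6 next round, worth 0.4 × 417.6 = 167.04 now.
Offer 128 < 167.04, so the husband rejects.

Reject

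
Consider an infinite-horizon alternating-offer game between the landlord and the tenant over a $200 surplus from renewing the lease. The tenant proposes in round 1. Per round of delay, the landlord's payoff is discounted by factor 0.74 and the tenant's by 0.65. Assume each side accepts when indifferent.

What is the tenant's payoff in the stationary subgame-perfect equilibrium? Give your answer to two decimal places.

Let x be the tenant's share when the tenant proposes and y be the landlord's share when the landlord proposes.
The landlord accepts iff offered ≥ 0.74·y, so x = 200 − 0.74y. Symmetrically y = 200 − 0.65x.
Substituting: x = 200 − 0.74(200 − 0.65x), giving x(1 − 0.65·0.74) = 200(1 − 0.74).
So x = 200 × 0.26 / 0.519 ≈ 100.1927, and the landlord receives 200 − x ≈ 99.8073.

100.19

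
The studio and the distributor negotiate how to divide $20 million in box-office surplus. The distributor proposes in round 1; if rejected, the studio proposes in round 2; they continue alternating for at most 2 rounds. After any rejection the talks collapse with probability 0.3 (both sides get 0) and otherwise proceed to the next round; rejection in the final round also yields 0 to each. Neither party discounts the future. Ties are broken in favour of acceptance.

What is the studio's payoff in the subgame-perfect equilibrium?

14

Round 2 (the studio proposes): rejection yields 0 for the distributor; the studio offers 0 and keeps 20.
Round 1 (the distributor proposes): rejecting gives the studio an expected 0.7 × 20 = 14, so the distributor offers 14, keeping 6.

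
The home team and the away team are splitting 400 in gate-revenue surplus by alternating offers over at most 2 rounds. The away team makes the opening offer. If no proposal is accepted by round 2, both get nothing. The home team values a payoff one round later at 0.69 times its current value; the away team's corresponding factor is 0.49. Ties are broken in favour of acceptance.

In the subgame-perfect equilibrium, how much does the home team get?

276

Round 2 (the home team proposes): the away team will accept anything ≥ 0, so the home team offers 0 and keeps 400.
Round 1 (the away team proposes): the home team can get 400 next round, worth 0.69 × 400 = 276 now. The away team offers 276 and keeps 400 − 276 = 124.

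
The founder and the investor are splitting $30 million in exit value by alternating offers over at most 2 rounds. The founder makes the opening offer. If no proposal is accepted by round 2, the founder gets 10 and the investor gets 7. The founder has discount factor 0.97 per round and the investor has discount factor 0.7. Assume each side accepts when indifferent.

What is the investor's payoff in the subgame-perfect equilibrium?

14

Round 2 (the investor proposes): the founder gets 10 if talks fail, so the investor offers 10 and keeps 20.
Round 1 (the founder proposes): the investor can get 20 next round, worth 0.7 × 20 = 14 now; the founder offers that and keeps 16.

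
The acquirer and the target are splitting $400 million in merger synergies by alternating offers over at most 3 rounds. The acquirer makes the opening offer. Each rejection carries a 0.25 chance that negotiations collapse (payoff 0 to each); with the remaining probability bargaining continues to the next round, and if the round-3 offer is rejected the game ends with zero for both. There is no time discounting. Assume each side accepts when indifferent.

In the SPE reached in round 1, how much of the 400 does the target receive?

75

Round 3 (the acquirer proposes): rejection yields 0 for the target; the acquirer offers 0 and keeps 400.
Round 2 (the target proposes): rejecting gives the acquirer an expected 0.75 × 400 = 300; the target offers that and keeps 100.
Round 1 (the acquirer proposes): rejecting gives the target an expected 0.75 × 100 = 75, so the acquirer offers 75, keeping 325.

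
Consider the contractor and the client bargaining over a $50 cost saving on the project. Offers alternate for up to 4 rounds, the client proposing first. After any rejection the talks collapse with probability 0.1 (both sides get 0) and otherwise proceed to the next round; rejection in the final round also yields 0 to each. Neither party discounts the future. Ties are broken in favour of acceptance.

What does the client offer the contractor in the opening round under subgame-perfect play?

40.95

Round 4 (the contractor proposes): rejection yields 0 for the client; the contractor offers 0 and keeps 50.
Round 3 (the client proposes): rejecting gives the contractor an expected 0.9 × 50 = 45. The client offers 45 and keeps 50 − 45 = 5.
Round 2 (the contractor proposes): rejecting gives the client an expected 0.9 × 5 = 4.5; the contractor offers that and keeps 45.5.
Round 1 (the client proposes): rejecting gives the contractor an expected 0.9 × 45.5 = 40.95; the client offers that and keeps 9.05.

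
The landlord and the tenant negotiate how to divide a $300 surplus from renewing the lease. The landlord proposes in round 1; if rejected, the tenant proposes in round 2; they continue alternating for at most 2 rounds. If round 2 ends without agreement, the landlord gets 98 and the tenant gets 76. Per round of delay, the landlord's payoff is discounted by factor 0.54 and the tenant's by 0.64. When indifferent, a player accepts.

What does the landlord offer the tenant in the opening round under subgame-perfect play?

Round 2 (the tenant proposes): the landlord gets 98 if talks fail, so the tenant offers 98 and keeps 202.
Round 1 (the landlord proposes): the tenant can get 202 next round, worth 0.64 × 202 = 129.28 now. The landlord offers 129.28 and keeps 300 − 129.28 = 170.72.

129.28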